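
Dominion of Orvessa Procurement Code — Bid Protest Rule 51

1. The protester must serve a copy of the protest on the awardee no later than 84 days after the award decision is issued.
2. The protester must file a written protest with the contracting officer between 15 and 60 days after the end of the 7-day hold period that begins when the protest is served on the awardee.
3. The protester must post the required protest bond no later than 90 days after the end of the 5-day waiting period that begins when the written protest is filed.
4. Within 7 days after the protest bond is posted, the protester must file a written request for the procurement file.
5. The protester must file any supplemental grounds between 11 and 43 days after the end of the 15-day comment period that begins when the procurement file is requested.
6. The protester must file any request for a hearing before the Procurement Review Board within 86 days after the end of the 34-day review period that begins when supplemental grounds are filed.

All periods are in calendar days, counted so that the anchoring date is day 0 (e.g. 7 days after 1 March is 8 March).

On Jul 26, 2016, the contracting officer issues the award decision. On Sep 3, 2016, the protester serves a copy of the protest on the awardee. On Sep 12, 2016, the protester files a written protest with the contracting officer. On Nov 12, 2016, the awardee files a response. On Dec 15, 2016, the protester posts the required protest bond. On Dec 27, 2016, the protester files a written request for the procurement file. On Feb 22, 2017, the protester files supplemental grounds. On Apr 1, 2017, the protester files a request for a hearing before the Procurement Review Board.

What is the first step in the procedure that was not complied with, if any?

Step 2

Step 1: 84 days after Jul 26, 2016 (when the award decision is issued) is Oct 18, 2016; completed Sep 3, 2016, before the deadline.
Step 2: the window is 15–60 days after Sep 10, 2016 (end of the 7-day hold period, which began when the protest is served on the awardee on Sep 3, 2016), so Sep 25, 2016 through Nov 9, 2016; done Sep 12, 2016 — 13 days before the window opened.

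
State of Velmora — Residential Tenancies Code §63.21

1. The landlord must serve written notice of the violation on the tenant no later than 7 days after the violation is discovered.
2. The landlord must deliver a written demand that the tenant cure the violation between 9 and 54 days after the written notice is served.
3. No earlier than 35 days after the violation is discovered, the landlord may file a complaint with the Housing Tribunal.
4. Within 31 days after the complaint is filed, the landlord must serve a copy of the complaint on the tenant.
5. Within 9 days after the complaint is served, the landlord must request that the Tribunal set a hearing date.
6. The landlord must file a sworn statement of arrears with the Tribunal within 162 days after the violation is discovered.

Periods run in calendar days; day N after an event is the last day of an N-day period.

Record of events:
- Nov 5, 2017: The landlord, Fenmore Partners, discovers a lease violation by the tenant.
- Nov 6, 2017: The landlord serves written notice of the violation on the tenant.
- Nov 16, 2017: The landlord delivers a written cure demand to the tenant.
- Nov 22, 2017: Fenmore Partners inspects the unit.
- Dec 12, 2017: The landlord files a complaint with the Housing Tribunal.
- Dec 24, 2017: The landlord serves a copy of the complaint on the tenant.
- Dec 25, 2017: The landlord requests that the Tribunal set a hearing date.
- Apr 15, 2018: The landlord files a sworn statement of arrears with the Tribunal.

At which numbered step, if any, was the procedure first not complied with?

Step 1 — counting 7 days from Nov 5, 2017 (when the violation is discovered) gives a deadline of Nov 12, 2017; completed Nov 6, 2017, before the deadline.
Step 2 — 9 and 54 days from Nov 6, 2017 (when the written notice is served) are Nov 15, 2017 and Dec 30, 2017 respectively; Nov 16, 2017 falls inside that range.
Step 3 — must wait 35 days from Nov 5, 2017 (when the violation is discovered), so not before Dec 10, 2017; Dec 12, 2017 is on or after that date.
Step 4 — counting 31 days from Dec 12, 2017 (when the complaint is filed) gives a deadline of Jan 12, 2018; completed Dec 24, 2017, before the deadline.
Step 5 — counting 9 days from Dec 24, 2017 (when the complaint is served) gives a deadline of Jan 2, 2018; completed Dec 25, 2017, before the deadline.
Step 6 — counting 162 days from Nov 5, 2017 (when the violation is discovered) gives a deadline of Apr 16, 2018; Apr 15, 2018 is within that limit.

None — every step was satisfied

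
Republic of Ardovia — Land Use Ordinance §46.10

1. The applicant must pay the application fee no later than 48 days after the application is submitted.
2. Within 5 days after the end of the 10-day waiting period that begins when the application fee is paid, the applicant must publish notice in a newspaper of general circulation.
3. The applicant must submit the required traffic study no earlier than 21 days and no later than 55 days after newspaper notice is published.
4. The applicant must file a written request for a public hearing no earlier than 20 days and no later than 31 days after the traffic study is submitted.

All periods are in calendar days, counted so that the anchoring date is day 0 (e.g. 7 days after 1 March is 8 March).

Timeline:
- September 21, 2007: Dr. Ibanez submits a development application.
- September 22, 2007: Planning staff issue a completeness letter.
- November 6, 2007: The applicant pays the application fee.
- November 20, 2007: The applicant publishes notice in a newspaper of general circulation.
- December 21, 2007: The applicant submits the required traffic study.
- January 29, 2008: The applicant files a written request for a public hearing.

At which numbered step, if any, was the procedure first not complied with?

Step 4

Step 1 — counting 48 days from September 21, 2007 (when the application is submitted) gives a deadline of November 8, 2007; done November 6, 2007 — timely.
Step 2 — counting 5 days from November 16, 2007 (end of the 10-day waiting period, which began when the application fee is paid on November 6, 2007) gives a deadline of November 21, 2007; November 20, 2007 is within that limit.
Step 3 — 21 and 55 days from November 20, 2007 (when newspaper notice is published) are December 11, 2007 and January 14, 2008 respectively; done December 21, 2007, which is between those dates.
Step 4 — 20 and 31 days from December 21, 2007 (when the traffic study is submitted) are January 10, 2008 and January 21, 2008 respectively; January 29, 2008 is 8 days past the end of the window.
The procedure was therefore not followed at step 4.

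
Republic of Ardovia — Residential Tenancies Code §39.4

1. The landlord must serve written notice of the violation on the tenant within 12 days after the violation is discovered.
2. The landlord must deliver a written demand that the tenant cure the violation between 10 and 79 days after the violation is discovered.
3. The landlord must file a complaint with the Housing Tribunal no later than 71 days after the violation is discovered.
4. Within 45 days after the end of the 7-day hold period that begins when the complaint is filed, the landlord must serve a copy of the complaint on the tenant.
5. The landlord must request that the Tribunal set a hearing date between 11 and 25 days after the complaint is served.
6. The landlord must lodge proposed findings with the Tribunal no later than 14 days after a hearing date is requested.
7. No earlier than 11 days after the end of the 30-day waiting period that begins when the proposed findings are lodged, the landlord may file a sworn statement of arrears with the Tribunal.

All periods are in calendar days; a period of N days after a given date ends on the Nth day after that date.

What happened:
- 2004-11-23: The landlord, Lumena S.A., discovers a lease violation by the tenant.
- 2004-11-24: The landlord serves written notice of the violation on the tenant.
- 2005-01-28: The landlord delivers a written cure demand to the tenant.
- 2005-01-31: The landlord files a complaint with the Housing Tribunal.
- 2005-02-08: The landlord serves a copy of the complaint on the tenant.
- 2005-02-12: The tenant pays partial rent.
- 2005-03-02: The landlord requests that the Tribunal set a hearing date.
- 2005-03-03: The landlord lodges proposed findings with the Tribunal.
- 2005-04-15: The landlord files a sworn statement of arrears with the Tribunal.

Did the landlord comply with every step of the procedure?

Step 1: 12 days after 2004-11-23 (when the violation is discovered) is 2004-12-05; 2004-11-24 is within that limit.
Step 2: the window is 10–79 days after 2004-11-23 (when the violation is discovered), so 2004-12-03 through 2005-02-10; done 2005-01-28 — within the window.
Step 3: 71 days after 2004-11-23 (when the violation is discovered) is 2005-02-02; done 2005-01-31 — timely.
Step 4: 45 days after 2005-02-07 (end of the 7-day hold period, which began when the complaint is filed on 2005-01-31) is 2005-03-24; completed 2005-02-08, before the deadline.
Step 5: the window is 11–25 days after 2005-02-08 (when the complaint is served), so 2005-02-19 through 2005-03-05; done 2005-03-02, which is between those dates.
Step 6: 14 days after 2005-03-02 (when a hearing date is requested) is 2005-03-16; completed 2005-03-03, before the deadline.
Step 7: the earliest permitted date is 11 days after 2005-04-02 (end of the 30-day waiting period, which began when the proposed findings are lodged on 2005-03-03), i.e. 2005-04-13; done 2005-04-15 — permitted.

Yes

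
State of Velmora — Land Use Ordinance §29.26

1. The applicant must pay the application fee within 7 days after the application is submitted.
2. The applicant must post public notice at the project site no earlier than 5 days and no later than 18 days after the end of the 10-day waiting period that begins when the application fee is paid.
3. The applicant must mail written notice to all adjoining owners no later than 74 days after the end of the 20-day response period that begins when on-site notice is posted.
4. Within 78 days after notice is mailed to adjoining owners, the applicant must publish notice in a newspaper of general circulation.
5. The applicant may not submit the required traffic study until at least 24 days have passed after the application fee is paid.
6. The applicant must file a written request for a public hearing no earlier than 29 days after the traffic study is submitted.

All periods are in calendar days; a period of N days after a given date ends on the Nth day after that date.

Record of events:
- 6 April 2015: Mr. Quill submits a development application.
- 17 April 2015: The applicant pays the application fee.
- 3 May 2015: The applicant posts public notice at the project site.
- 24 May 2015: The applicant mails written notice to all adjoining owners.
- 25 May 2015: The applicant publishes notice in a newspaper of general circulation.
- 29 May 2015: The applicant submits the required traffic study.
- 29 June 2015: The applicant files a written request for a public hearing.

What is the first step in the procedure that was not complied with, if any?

Step 1

(1) due by 6 April 2015 + 7 days = 13 April 2015; done 17 April 2015 — 4 days late.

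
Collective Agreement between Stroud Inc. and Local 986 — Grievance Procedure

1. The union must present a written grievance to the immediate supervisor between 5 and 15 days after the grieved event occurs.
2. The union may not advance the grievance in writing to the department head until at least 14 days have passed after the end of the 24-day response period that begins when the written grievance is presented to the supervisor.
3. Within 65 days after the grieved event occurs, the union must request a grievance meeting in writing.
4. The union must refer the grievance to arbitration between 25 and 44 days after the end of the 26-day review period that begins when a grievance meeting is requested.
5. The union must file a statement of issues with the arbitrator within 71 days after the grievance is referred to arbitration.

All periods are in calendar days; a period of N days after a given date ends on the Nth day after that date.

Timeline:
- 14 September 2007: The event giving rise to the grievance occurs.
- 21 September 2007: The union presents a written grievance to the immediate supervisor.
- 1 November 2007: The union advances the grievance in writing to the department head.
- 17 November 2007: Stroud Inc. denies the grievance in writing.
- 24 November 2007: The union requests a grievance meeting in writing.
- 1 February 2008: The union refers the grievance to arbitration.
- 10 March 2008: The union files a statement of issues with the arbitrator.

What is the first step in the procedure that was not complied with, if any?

Step 3

Step 1 — 5 and 15 days from 14 September 2007 (when the grieved event occurs) are 19 September 2007 and 29 September 2007 respectively; done 21 September 2007, which is between those dates.
Step 2 — must wait 14 days from 15 October 2007 (end of the 24-day response period, which began when the written grievance is presented to the supervisor on 21 September 2007), so not before 29 October 2007; done 1 November 2007, after the minimum wait.
Step 3 — counting 65 days from 14 September 2007 (when the grieved event occurs) gives a deadline of 18 November 2007; done 24 November 2007 — 6 days late.
No need to go further; step 3 was not satisfied.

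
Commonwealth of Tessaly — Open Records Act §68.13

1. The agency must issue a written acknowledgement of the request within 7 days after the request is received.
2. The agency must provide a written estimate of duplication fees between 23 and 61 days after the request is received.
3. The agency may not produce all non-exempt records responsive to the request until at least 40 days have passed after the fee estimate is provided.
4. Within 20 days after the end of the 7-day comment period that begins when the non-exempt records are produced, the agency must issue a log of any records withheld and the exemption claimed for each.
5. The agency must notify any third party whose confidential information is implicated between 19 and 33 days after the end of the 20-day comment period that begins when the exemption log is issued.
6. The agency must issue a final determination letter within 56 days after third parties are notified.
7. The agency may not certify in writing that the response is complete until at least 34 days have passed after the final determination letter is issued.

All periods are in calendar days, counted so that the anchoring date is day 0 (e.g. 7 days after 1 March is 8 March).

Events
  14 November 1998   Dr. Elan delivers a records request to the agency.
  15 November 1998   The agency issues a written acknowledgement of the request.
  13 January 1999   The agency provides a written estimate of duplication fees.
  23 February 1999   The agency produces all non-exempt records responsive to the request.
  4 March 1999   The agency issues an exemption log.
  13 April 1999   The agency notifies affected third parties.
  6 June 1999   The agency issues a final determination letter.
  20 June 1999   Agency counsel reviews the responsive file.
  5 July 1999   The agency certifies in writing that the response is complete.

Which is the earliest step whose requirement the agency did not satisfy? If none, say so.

Step 7

(1) due by 14 November 1998 + 7 days = 21 November 1998; completed 15 November 1998, before the deadline.
(2) the permitted window runs from 14 November 1998 + 23 = 7 December 1998 to 14 November 1998 + 61 = 14 January 1999; done 13 January 1999, which is between those dates.
(3) permitted from 13 January 1999 + 40 days = 22 February 1999 onward; done 23 February 1999, after the minimum wait.
(4) due by 2 March 1999 + 20 days = 22 March 1999; completed 4 March 1999, before the deadline.
(5) the permitted window runs from 24 March 1999 + 19 = 12 April 1999 to 24 March 1999 + 33 = 26 April 1999; done 13 April 1999 — within the window.
(6) due by 13 April 1999 + 56 days = 8 June 1999; completed 6 June 1999, before the deadline.
(7) permitted from 6 June 1999 + 34 days = 10 July 1999 onward; done 5 July 1999 — 5 days too early.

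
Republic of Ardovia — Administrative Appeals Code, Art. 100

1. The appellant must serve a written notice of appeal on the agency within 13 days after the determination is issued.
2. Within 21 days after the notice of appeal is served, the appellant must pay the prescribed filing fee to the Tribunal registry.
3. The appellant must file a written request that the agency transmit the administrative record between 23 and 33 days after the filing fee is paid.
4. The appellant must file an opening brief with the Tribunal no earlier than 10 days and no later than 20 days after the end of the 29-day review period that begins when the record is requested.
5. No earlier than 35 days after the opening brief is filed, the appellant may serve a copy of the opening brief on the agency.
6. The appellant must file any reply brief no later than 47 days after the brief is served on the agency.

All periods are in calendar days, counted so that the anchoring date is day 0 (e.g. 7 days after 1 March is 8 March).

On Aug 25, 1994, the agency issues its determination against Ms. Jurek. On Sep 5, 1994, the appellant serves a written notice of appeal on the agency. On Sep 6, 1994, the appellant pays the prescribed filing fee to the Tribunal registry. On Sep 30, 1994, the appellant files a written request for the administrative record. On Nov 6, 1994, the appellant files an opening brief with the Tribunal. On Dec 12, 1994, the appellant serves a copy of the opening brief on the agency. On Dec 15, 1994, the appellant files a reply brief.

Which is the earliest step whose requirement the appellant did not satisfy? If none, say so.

Step 1 — counting 13 days from Aug 25, 1994 (when the determination is issued) gives a deadline of Sep 7, 1994; completed Sep 5, 1994, before the deadline.
Step 2 — counting 21 days from Sep 5, 1994 (when the notice of appeal is served) gives a deadline of Sep 26, 1994; Sep 6, 1994 is within that limit.
Step 3 — 23 and 33 days from Sep 6, 1994 (when the filing fee is paid) are Sep 29, 1994 and Oct 9, 1994 respectively; done Sep 30, 1994 — within the window.
Step 4 — 10 and 20 days from Oct 29, 1994 (end of the 29-day review period, which began when the record is requested on Sep 30, 1994) are Nov 8, 1994 and Nov 18, 1994 respectively; done Nov 6, 1994 — 2 days before the window opened.
The procedure was therefore not followed at step 4.

Step 4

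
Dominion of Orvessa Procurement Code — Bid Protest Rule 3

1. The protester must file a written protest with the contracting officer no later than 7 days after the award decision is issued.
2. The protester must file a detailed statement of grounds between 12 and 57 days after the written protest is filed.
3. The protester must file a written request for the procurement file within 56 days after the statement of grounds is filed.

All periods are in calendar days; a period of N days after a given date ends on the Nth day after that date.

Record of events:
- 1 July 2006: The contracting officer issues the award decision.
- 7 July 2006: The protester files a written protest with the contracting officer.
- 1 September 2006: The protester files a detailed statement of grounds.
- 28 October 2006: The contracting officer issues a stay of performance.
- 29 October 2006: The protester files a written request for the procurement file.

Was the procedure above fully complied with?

No

Step 1 — counting 7 days from 1 July 2006 (when the award decision is issued) gives a deadline of 8 July 2006; 7 July 2006 is within that limit.
Step 2 — 12 and 57 days from 7 July 2006 (when the written protest is filed) are 19 July 2006 and 2 September 2006 respectively; 1 September 2006 falls inside that range.
Step 3 — counting 56 days from 1 September 2006 (when the statement of grounds is filed) gives a deadline of 27 October 2006; done 29 October 2006 — 2 days late.
That is the first point of non-compliance.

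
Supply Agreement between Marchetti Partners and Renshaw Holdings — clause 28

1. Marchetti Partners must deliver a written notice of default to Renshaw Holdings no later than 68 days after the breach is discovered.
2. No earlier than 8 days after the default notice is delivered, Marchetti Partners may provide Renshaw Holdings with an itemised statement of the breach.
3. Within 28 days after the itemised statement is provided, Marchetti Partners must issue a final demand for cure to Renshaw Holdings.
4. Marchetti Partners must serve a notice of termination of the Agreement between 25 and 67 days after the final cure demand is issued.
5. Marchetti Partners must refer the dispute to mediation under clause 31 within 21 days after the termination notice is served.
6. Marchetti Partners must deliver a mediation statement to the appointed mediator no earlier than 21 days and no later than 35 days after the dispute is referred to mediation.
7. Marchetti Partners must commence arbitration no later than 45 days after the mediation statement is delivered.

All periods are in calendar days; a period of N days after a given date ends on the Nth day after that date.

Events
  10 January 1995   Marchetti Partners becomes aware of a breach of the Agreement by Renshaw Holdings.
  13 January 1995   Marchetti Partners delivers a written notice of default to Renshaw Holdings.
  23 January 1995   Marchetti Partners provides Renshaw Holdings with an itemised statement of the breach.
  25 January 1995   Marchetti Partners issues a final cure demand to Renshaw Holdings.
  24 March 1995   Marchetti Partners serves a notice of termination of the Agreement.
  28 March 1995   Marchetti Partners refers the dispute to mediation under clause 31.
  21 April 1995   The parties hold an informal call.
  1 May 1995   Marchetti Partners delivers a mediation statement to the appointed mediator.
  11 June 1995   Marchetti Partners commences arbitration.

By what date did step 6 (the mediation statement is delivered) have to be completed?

2 May 1995

Step 6 runs from 28 March 1995, when the dispute is referred to mediation. The window is 21–35 days after 28 March 1995; it closes on 2 May 1995.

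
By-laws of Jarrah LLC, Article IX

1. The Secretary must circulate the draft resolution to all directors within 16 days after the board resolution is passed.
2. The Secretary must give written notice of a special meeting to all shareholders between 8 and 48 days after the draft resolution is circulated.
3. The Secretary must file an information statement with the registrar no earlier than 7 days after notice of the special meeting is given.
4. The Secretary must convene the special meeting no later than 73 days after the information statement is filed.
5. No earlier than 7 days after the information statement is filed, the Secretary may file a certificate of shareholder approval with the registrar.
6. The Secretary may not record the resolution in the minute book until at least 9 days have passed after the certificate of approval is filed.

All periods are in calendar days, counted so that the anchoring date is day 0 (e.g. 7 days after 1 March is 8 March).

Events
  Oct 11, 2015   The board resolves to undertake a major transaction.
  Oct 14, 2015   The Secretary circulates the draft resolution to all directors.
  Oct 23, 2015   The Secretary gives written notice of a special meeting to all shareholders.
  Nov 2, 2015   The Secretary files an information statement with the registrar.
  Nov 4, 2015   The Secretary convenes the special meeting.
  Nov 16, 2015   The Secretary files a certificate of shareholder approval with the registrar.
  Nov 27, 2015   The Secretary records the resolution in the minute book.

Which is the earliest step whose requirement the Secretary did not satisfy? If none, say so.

Step 1 — counting 16 days from Oct 11, 2015 (when the board resolution is passed) gives a deadline of Oct 27, 2015; completed Oct 14, 2015, before the deadline.
Step 2 — 8 and 48 days from Oct 14, 2015 (when the draft resolution is circulated) are Oct 22, 2015 and Dec 1, 2015 respectively; done Oct 23, 2015, which is between those dates.
Step 3 — must wait 7 days from Oct 23, 2015 (when notice of the special meeting is given), so not before Oct 30, 2015; done Nov 2, 2015, after the minimum wait.
Step 4 — counting 73 days from Nov 2, 2015 (when the information statement is filed) gives a deadline of Jan 14, 2016; Nov 4, 2015 is within that limit.
Step 5 — must wait 7 days from Nov 2, 2015 (when the information statement is filed), so not before Nov 9, 2015; Nov 16, 2015 is on or after that date.
Step 6 — must wait 9 days from Nov 16, 2015 (when the certificate of approval is filed), so not before Nov 25, 2015; done Nov 27, 2015, after the minimum wait.

None — every step was satisfied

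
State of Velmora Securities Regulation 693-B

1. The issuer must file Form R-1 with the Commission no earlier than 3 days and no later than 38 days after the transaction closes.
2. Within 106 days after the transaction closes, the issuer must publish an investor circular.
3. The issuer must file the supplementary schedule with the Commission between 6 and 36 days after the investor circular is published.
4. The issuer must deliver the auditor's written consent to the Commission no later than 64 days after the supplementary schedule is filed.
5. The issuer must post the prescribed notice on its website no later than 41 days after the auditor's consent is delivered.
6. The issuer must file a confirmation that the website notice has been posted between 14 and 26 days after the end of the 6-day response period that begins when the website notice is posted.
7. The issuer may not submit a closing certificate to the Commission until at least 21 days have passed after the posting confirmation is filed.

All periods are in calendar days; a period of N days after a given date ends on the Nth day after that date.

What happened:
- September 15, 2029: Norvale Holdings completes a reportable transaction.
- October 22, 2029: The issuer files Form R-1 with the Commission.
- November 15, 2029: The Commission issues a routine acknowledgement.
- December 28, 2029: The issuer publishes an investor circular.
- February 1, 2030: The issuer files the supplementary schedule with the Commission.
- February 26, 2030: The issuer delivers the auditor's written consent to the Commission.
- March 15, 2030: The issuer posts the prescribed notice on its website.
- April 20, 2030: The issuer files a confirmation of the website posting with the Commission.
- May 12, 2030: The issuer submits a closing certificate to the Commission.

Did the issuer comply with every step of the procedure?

No

Step 1 — 3 and 38 days from September 15, 2029 (when the transaction closes) are September 18, 2029 and October 23, 2029 respectively; done October 22, 2029, which is between those dates.
Step 2 — counting 106 days from September 15, 2029 (when the transaction closes) gives a deadline of December 30, 2029; completed December 28, 2029, before the deadline.
Step 3 — 6 and 36 days from December 28, 2029 (when the investor circular is published) are January 3, 2030 and February 2, 2030 respectively; done February 1, 2030 — within the window.
Step 4 — counting 64 days from February 1, 2030 (when the supplementary schedule is filed) gives a deadline of April 6, 2030; done February 26, 2030 — timely.
Step 5 — counting 41 days from February 26, 2030 (when the auditor's consent is delivered) gives a deadline of April 8, 2030; done March 15, 2030 — timely.
Step 6 — 14 and 26 days from March 21, 2030 (end of the 6-day response period, which began when the website notice is posted on March 15, 2030) are April 4, 2030 and April 16, 2030 respectively; April 20, 2030 is 4 days past the end of the window.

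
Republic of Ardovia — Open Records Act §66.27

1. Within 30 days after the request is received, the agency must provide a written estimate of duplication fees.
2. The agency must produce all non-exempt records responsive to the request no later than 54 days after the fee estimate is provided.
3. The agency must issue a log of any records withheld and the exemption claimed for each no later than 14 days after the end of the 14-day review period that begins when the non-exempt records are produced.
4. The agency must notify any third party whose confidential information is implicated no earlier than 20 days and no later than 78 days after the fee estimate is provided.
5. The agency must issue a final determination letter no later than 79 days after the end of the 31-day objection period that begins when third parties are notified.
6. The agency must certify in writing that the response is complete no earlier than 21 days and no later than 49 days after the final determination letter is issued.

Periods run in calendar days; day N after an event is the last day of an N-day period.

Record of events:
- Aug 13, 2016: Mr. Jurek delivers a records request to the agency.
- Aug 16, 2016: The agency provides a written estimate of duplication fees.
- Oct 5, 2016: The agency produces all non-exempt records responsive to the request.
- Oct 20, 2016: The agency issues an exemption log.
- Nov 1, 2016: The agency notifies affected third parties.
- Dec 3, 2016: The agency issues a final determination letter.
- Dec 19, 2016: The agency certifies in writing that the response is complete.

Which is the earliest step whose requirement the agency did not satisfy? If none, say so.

(1) due by Aug 13, 2016 + 30 days = Sep 12, 2016; completed Aug 16, 2016, before the deadline.
(2) due by Aug 16, 2016 + 54 days = Oct 9, 2016; done Oct 5, 2016 — timely.
(3) due by Oct 19, 2016 + 14 days = Nov 2, 2016; completed Oct 20, 2016, before the deadline.
(4) the permitted window runs from Aug 16, 2016 + 20 = Sep 5, 2016 to Aug 16, 2016 + 78 = Nov 2, 2016; done Nov 1, 2016, which is between those dates.
(5) due by Dec 2, 2016 + 79 days = Feb 19, 2017; completed Dec 3, 2016, before the deadline.
(6) the permitted window runs from Dec 3, 2016 + 21 = Dec 24, 2016 to Dec 3, 2016 + 49 = Jan 21, 2017; done Dec 19, 2016 — 5 days before the window opened.

Step 6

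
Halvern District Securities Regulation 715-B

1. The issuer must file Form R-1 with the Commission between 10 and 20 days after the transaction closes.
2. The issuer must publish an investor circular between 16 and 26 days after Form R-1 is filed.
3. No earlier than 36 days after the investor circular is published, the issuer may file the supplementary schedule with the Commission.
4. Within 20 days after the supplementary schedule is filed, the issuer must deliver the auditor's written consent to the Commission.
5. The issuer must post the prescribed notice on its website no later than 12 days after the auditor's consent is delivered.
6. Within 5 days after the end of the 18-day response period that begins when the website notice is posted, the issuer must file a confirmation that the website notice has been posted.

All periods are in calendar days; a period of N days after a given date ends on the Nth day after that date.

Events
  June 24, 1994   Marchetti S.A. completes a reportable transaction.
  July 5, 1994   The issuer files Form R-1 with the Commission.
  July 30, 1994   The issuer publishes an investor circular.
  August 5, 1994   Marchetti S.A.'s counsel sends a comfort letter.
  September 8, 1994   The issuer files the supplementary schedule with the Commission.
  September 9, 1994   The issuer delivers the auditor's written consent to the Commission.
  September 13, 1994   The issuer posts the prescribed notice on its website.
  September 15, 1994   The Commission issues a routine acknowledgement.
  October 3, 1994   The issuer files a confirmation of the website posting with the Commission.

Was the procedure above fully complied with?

(1) the permitted window runs from June 24, 1994 + 10 = July 4, 1994 to June 24, 1994 + 20 = July 14, 1994; done July 5, 1994, which is between those dates.
(2) the permitted window runs from July 5, 1994 + 16 = July 21, 1994 to July 5, 1994 + 26 = July 31, 1994; done July 30, 1994 — within the window.
(3) permitted from July 30, 1994 + 36 days = September 4, 1994 onward; done September 8, 1994, after the minimum wait.
(4) due by September 8, 1994 + 20 days = September 28, 1994; completed September 9, 1994, before the deadline.
(5) due by September 9, 1994 + 12 days = September 21, 1994; done September 13, 1994 — timely.
(6) due by October 1, 1994 + 5 days = October 6, 1994; done October 3, 1994 — timely.

Yes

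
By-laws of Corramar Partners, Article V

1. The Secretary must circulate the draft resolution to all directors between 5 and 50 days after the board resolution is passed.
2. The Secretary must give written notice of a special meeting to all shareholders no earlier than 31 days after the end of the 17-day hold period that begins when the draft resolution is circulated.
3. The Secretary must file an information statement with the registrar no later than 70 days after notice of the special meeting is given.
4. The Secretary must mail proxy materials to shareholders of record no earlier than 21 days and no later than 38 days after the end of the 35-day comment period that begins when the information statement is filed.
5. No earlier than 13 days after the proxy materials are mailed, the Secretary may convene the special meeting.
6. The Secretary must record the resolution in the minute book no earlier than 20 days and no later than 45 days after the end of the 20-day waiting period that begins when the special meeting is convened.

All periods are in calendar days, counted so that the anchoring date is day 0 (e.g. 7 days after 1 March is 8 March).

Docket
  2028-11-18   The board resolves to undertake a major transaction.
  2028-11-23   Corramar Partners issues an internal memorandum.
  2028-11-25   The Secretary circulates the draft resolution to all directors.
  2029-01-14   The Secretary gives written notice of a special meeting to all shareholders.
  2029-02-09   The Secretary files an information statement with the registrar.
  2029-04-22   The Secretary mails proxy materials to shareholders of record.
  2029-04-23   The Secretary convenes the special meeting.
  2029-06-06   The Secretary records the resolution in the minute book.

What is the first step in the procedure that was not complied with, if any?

Step 1 — 5 and 50 days from 2028-11-18 (when the board resolution is passed) are 2028-11-23 and 2029-01-07 respectively; done 2028-11-25, which is between those dates.
Step 2 — must wait 31 days from 2028-12-12 (end of the 17-day hold period, which began when the draft resolution is circulated on 2028-11-25), so not before 2029-01-12; done 2029-01-14, after the minimum wait.
Step 3 — counting 70 days from 2029-01-14 (when notice of the special meeting is given) gives a deadline of 2029-03-25; done 2029-02-09 — timely.
Step 4 — 21 and 38 days from 2029-03-16 (end of the 35-day comment period, which began when the information statement is filed on 2029-02-09) are 2029-04-06 and 2029-04-23 respectively; done 2029-04-22 — within the window.
Step 5 — must wait 13 days from 2029-04-22 (when the proxy materials are mailed), so not before 2029-05-05; done 2029-04-23 — 12 days too early.

Step 5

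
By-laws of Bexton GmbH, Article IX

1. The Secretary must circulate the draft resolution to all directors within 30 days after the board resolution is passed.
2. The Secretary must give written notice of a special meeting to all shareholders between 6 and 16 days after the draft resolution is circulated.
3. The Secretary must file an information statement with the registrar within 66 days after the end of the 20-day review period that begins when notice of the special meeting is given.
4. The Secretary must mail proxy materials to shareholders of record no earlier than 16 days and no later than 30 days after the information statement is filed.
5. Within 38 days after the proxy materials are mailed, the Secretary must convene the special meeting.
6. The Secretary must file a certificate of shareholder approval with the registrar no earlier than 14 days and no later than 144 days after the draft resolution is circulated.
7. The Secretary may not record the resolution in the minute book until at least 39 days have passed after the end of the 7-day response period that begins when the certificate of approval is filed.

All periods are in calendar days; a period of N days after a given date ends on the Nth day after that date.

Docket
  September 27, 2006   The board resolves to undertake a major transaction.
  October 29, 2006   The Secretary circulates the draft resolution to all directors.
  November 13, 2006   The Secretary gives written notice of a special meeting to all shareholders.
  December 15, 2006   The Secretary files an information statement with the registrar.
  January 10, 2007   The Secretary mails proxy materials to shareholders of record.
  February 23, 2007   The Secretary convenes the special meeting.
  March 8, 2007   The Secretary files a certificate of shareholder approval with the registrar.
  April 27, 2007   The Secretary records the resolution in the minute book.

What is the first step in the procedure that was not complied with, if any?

Step 1

(1) due by September 27, 2006 + 30 days = October 27, 2006; not done until October 29, 2006, 2 days after the deadline.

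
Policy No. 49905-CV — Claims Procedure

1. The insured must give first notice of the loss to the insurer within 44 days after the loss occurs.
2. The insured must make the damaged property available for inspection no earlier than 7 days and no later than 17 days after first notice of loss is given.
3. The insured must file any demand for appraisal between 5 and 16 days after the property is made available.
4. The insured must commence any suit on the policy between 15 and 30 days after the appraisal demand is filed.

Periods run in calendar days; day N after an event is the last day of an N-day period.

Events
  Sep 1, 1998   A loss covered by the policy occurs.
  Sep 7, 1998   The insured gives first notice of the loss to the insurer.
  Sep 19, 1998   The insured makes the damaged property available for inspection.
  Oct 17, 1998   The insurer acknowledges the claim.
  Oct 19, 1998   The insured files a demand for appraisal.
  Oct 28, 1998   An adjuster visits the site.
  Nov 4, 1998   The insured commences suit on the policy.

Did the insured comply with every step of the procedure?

Step 1 — counting 44 days from Sep 1, 1998 (when the loss occurs) gives a deadline of Oct 15, 1998; done Sep 7, 1998 — timely.
Step 2 — 7 and 17 days from Sep 7, 1998 (when first notice of loss is given) are Sep 14, 1998 and Sep 24, 1998 respectively; done Sep 19, 1998 — within the window.
Step 3 — 5 and 16 days from Sep 19, 1998 (when the property is made available) are Sep 24, 1998 and Oct 5, 1998 respectively; done Oct 19, 1998 — 14 days after the window closed.

No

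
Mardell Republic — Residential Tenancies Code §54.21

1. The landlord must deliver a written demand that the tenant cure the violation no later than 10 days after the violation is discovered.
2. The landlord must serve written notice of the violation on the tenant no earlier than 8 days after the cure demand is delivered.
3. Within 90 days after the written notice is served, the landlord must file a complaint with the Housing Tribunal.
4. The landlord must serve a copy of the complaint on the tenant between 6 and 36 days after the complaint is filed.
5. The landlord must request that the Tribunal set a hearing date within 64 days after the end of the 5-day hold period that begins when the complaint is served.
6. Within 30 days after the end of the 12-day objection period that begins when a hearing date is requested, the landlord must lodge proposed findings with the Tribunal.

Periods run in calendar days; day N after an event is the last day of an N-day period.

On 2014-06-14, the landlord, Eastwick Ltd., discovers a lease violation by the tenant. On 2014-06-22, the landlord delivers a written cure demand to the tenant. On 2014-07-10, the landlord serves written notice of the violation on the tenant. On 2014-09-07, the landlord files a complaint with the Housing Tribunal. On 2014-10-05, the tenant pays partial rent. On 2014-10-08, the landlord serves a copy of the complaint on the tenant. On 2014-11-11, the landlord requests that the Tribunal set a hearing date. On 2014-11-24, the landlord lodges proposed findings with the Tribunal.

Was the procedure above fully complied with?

Yes

Step 1 — counting 10 days from 2014-06-14 (when the violation is discovered) gives a deadline of 2014-06-24; done 2014-06-22 — timely.
Step 2 — must wait 8 days from 2014-06-22 (when the cure demand is delivered), so not before 2014-06-30; 2014-07-10 is on or after that date.
Step 3 — counting 90 days from 2014-07-10 (when the written notice is served) gives a deadline of 2014-10-08; 2014-09-07 is within that limit.
Step 4 — 6 and 36 days from 2014-09-07 (when the complaint is filed) are 2014-09-13 and 2014-10-13 respectively; done 2014-10-08 — within the window.
Step 5 — counting 64 days from 2014-10-13 (end of the 5-day hold period, which began when the complaint is served on 2014-10-08) gives a deadline of 2014-12-16; completed 2014-11-11, before the deadline.
Step 6 — counting 30 days from 2014-11-23 (end of the 12-day objection period, which began when a hearing date is requested on 2014-11-11) gives a deadline of 2014-12-23; completed 2014-11-24, before the deadline.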